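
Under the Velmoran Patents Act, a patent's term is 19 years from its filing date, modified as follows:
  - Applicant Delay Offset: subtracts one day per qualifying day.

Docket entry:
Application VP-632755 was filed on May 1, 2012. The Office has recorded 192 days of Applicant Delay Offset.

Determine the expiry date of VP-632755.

Base term: filing date + 19 years → 1 May 2031.
Applicant Delay Offset: −192 days → 21 October 2030.

2030-10-21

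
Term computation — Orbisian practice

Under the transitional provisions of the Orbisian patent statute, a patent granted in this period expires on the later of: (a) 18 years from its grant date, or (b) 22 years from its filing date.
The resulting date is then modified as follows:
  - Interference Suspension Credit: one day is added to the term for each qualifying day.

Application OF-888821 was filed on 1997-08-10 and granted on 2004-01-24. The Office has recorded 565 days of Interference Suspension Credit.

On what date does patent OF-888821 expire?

(a) grant + 18 years → 24 January 2022.
(b) filing + 22 years → 10 August 2019.
Later of the two: 24 January 2022.
Interference Suspension Credit: +565 days → 12 August 2023.

August 12, 2023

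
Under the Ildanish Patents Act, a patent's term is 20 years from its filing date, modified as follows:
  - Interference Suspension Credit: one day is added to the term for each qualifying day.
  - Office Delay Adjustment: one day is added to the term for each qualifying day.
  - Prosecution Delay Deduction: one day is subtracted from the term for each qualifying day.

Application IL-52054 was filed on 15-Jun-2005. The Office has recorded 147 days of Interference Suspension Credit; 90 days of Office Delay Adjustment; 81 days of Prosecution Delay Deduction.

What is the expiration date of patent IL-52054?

Base term: filing date + 20 years → 15 June 2025.
Interference Suspension Credit: +147 days → 9 November 2025.
Office Delay Adjustment: +90 days → 7 February 2026.
Prosecution Delay Deduction: −81 days → 18 November 2025.

2025-11-18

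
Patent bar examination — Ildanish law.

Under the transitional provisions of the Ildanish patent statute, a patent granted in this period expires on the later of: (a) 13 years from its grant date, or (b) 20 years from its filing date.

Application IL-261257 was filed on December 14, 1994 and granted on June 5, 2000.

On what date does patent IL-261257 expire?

(a) grant + 13 years → 5 June 2013.
(b) filing + 20 years → 14 December 2014.
Later of the two: 14 December 2014.

2014-12-14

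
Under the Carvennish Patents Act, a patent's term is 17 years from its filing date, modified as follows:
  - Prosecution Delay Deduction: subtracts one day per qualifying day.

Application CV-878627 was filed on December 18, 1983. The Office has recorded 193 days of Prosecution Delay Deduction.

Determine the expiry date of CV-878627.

June 8, 2000

Base term: filing date + 17 years → 18 December 2000.
Prosecution Delay Deduction: −193 days → 8 June 2000.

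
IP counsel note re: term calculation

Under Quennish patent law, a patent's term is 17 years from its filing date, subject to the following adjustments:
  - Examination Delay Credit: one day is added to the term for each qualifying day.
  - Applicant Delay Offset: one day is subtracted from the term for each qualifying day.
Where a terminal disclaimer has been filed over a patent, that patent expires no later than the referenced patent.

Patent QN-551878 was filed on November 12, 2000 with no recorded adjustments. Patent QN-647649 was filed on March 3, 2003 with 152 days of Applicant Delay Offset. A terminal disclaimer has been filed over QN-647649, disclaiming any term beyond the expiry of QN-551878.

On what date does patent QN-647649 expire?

2017-11-12

Natural term of QN-647649:
  Base: filing + 17 years → 3 March 2020.
  Applicant Delay Offset: −152 days → 3 October 2019.
Expiry of referenced patent QN-551878:
  Base: filing + 17 years → 12 November 2017.
Terminal disclaimer: QN-647649 expires on the earlier of 3 October 2019 and 12 November 2017.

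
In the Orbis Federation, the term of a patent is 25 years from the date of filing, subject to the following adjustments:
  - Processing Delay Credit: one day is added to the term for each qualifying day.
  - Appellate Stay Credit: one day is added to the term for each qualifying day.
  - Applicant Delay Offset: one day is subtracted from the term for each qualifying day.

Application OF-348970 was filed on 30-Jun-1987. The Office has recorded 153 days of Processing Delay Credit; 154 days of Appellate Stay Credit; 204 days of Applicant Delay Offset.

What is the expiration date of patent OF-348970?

Base term: filing date + 25 years → 30 June 2012.
Processing Delay Credit: +153 days → 30 November 2012.
Appellate Stay Credit: +154 days → 3 May 2013.
Applicant Delay Offset: −204 days → 11 October 2012.

2012-10-11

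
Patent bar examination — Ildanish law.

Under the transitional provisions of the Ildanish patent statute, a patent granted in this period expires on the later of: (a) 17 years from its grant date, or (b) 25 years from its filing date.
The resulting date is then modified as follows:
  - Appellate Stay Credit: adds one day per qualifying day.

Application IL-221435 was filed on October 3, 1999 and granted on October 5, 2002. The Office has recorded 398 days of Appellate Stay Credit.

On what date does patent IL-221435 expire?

November 5, 2025

(a) grant + 17 years → 5 October 2019.
(b) filing + 25 years → 3 October 2024.
Later of the two: 3 October 2024.
Appellate Stay Credit: +398 days → 5 November 2025.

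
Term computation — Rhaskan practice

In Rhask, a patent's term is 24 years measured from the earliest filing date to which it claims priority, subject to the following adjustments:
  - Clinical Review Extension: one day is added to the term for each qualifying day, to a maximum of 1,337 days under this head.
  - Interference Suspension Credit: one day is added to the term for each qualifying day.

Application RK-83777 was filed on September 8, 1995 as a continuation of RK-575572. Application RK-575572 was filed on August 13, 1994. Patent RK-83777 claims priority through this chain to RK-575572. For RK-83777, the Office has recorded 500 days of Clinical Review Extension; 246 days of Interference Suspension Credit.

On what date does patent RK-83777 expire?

Earliest priority filing: 13 August 1994.
Base term: 13 August 1994 + 24 years → 13 August 2018.
Clinical Review Extension: 500 days (within the 1337-day cap) → +500 days → 26 December 2019.
Interference Suspension Credit: +246 days → 28 August 2020.

2020-08-28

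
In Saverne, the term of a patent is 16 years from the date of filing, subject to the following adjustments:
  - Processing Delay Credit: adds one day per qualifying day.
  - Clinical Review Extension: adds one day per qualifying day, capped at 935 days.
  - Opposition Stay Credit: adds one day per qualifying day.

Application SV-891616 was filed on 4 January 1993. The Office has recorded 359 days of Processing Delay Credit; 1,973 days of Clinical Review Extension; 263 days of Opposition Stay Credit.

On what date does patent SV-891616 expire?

2013-04-10

Base term: filing date + 16 years → 4 January 2009.
Processing Delay Credit: +359 days → 29 December 2009.
Clinical Review Extension: 1973 days claimed exceeds the 935-day cap, so +935 days → 21 July 2012.
Opposition Stay Credit: +263 days → 10 April 2013.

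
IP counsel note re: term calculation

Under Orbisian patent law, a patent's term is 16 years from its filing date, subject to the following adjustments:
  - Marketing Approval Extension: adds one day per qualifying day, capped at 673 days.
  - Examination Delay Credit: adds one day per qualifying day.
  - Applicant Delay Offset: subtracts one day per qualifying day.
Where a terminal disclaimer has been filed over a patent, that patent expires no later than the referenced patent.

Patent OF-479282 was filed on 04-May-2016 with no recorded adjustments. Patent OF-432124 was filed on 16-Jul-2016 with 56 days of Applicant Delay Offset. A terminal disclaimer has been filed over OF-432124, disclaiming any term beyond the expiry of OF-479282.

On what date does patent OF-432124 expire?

Natural term of OF-432124:
  Base: filing + 16 years → 16 July 2032.
  Applicant Delay Offset: −56 days → 21 May 2032.
Expiry of referenced patent OF-479282:
  Base: filing + 16 years → 4 May 2032.
Terminal disclaimer: OF-432124 expires on the earlier of 21 May 2032 and 4 May 2032.

May 4, 2032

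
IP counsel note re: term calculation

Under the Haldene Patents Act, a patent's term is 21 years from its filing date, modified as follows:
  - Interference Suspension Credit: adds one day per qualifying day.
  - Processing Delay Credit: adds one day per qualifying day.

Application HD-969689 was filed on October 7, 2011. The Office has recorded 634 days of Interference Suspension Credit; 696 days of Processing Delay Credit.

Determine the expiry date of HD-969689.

2036-05-29

Base term: filing date + 21 years → 7 October 2032.
Interference Suspension Credit: +634 days → 3 July 2034.
Processing Delay Credit: +696 days → 29 May 2036.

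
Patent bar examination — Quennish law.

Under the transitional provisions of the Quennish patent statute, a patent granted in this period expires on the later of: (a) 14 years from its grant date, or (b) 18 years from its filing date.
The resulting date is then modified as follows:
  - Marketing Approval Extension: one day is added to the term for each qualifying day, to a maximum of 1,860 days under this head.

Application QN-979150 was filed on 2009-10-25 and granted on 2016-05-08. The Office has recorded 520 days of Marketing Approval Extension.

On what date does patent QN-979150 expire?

October 10, 2031

(a) grant + 14 years → 8 May 2030.
(b) filing + 18 years → 25 October 2027.
Later of the two: 8 May 2030.
Marketing Approval Extension: 520 days (within the 1860-day cap) → +520 days → 10 October 2031.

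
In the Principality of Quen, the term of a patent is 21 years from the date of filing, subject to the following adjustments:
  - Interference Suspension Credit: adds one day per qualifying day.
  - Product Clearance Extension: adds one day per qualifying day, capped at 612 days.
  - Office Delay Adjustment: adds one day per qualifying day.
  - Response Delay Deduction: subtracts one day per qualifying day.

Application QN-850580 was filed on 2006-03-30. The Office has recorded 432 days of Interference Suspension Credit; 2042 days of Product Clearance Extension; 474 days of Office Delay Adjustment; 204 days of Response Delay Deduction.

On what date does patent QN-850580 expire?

Base term: filing date + 21 years → 30 March 2027.
Interference Suspension Credit: +432 days → 4 June 2028.
Product Clearance Extension: 2042 days claimed exceeds the 612-day cap, so +612 days → 6 February 2030.
Office Delay Adjustment: +474 days → 26 May 2031.
Response Delay Deduction: −204 days → 3 November 2030.

November 3, 2030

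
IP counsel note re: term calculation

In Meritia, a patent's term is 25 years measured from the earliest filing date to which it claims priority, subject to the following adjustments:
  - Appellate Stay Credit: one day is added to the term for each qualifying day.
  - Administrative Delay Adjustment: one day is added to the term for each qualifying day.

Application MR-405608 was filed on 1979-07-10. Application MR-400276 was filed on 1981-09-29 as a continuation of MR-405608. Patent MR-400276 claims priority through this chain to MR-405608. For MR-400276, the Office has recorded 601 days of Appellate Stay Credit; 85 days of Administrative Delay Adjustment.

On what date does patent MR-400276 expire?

May 27, 2006

Earliest priority filing: 10 July 1979.
Base term: 10 July 1979 + 25 years → 10 July 2004.
Appellate Stay Credit: +601 days → 3 March 2006.
Administrative Delay Adjustment: +85 days → 27 May 2006.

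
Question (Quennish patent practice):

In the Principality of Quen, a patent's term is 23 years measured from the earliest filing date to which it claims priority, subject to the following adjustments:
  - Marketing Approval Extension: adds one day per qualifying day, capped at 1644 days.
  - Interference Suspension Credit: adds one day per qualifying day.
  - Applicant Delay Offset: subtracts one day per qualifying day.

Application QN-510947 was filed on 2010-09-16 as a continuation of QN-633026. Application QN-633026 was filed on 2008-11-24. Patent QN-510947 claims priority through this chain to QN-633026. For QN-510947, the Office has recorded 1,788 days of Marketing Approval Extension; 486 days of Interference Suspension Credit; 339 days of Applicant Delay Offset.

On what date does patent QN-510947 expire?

Earliest priority filing: 24 November 2008.
Base term: 24 November 2008 + 23 years → 24 November 2031.
Marketing Approval Extension: 1788 days claimed exceeds the 1644-day cap, so +1644 days → 25 May 2036.
Interference Suspension Credit: +486 days → 23 September 2037.
Applicant Delay Offset: −339 days → 19 October 2036.

October 19, 2036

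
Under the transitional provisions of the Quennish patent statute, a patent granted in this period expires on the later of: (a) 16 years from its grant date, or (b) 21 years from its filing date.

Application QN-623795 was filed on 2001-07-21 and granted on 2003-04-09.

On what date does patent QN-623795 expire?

July 21, 2022

(a) grant + 16 years → 9 April 2019.
(b) filing + 21 years → 21 July 2022.
Later of the two: 21 July 2022.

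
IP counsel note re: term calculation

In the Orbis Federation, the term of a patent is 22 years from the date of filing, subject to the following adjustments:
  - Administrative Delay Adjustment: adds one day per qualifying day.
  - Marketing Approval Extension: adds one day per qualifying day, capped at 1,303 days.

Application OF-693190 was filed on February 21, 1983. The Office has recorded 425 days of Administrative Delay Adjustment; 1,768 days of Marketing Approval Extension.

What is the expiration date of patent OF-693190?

November 15, 2009

Base term: filing date + 22 years → 21 February 2005.
Administrative Delay Adjustment: +425 days → 22 April 2006.
Marketing Approval Extension: 1768 days claimed exceeds the 1303-day cap, so +1303 days → 15 November 2009.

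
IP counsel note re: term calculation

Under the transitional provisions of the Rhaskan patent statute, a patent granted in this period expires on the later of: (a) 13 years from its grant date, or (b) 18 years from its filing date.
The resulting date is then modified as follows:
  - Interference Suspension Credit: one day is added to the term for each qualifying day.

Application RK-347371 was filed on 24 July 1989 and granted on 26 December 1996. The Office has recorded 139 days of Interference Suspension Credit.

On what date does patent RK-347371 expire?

(a) grant + 13 years → 26 December 2009.
(b) filing + 18 years → 24 July 2007.
Later of the two: 26 December 2009.
Interference Suspension Credit: +139 days → 14 May 2010.

May 14, 2010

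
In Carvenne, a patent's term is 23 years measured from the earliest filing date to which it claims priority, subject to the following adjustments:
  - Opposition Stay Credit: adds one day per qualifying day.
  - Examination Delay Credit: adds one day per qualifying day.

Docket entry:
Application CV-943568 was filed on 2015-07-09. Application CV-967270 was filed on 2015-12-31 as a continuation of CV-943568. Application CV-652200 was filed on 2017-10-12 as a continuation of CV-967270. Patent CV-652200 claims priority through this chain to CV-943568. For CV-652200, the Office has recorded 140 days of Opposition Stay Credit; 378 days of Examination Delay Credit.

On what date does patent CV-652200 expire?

Earliest priority filing: 9 July 2015.
Base term: 9 July 2015 + 23 years → 9 July 2038.
Opposition Stay Credit: +140 days → 26 November 2038.
Examination Delay Credit: +378 days → 9 December 2039.

2039-12-09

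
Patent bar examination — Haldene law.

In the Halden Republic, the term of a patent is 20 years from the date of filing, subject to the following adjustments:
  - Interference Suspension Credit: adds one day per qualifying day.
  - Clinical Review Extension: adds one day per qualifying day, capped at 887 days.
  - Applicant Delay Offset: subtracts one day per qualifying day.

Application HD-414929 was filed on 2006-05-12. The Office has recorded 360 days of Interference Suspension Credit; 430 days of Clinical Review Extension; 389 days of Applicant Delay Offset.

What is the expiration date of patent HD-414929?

June 17, 2027

Base term: filing date + 20 years → 12 May 2026.
Interference Suspension Credit: +360 days → 7 May 2027.
Clinical Review Extension: 430 days (within the 887-day cap) → +430 days → 10 July 2028.
Applicant Delay Offset: −389 days → 17 June 2027.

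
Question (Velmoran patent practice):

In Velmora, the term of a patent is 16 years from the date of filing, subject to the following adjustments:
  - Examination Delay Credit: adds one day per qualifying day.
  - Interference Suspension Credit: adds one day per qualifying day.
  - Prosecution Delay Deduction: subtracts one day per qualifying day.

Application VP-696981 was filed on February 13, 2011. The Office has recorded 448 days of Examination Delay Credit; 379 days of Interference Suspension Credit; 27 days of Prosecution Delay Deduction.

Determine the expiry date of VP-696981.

Base term: filing date + 16 years → 13 February 2027.
Examination Delay Credit: +448 days → 6 May 2028.
Interference Suspension Credit: +379 days → 20 May 2029.
Prosecution Delay Deduction: −27 days → 23 April 2029.

2029-04-23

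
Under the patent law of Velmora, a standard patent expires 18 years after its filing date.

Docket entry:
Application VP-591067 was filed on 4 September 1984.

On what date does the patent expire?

Filing date + 18 years → 4 September 2002.

2002-09-04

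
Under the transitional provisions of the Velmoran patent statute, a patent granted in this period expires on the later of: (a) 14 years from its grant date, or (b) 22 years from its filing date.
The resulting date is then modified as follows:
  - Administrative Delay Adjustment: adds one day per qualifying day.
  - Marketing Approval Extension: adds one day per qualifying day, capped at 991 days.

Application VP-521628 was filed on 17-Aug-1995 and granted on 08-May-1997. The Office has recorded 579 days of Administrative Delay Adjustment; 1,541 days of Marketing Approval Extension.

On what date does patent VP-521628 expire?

(a) grant + 14 years → 8 May 2011.
(b) filing + 22 years → 17 August 2017.
Later of the two: 17 August 2017.
Administrative Delay Adjustment: +579 days → 19 March 2019.
Marketing Approval Extension: 1541 days claimed exceeds the 991-day cap, so +991 days → 4 December 2021.

December 4, 2021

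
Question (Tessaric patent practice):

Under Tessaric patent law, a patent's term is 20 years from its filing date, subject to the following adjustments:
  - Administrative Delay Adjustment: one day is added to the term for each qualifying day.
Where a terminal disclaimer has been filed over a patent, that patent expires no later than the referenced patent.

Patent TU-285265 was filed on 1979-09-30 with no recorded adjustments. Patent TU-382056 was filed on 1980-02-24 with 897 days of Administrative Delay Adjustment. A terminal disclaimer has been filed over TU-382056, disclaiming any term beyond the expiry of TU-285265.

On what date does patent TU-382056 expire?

1999-09-30

Natural term of TU-382056:
  Base: filing + 20 years → 24 February 2000.
  Administrative Delay Adjustment: +897 days → 9 August 2002.
Expiry of referenced patent TU-285265:
  Base: filing + 20 years → 30 September 1999.
Terminal disclaimer: TU-382056 expires on the earlier of 9 August 2002 and 30 September 1999.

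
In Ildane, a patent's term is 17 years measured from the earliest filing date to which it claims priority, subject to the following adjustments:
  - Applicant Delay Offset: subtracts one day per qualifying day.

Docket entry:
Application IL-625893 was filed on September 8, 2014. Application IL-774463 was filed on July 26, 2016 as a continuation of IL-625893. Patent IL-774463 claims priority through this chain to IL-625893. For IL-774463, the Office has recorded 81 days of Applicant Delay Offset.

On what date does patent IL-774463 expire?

June 19, 2031

Earliest priority filing: 8 September 2014.
Base term: 8 September 2014 + 17 years → 8 September 2031.
Applicant Delay Offset: −81 days → 19 June 2031.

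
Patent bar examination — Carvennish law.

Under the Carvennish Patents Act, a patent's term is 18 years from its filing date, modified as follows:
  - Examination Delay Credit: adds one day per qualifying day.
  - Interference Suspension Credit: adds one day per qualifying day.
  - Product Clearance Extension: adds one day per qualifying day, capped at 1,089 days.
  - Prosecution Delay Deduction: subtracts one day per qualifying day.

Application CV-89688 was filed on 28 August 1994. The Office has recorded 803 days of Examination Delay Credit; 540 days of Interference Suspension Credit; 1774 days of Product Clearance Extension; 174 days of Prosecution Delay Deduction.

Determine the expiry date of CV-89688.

Base term: filing date + 18 years → 28 August 2012.
Examination Delay Credit: +803 days → 9 November 2014.
Interference Suspension Credit: +540 days → 2 May 2016.
Product Clearance Extension: 1774 days claimed exceeds the 1089-day cap, so +1089 days → 26 April 2019.
Prosecution Delay Deduction: −174 days → 3 November 2018.

2018-11-03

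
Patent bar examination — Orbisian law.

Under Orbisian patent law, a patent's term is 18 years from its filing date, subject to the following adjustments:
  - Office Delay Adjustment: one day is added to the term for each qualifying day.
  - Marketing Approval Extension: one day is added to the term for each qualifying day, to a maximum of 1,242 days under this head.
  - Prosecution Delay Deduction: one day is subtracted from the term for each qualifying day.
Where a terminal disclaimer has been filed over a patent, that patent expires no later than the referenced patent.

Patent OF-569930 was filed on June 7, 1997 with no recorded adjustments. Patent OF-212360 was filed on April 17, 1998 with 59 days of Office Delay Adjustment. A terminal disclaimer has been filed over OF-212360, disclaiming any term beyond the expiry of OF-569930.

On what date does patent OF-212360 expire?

Natural term of OF-212360:
  Base: filing + 18 years → 17 April 2016.
  Office Delay Adjustment: +59 days → 15 June 2016.
Expiry of referenced patent OF-569930:
  Base: filing + 18 years → 7 June 2015.
Terminal disclaimer: OF-212360 expires on the earlier of 15 June 2016 and 7 June 2015.

2015-06-07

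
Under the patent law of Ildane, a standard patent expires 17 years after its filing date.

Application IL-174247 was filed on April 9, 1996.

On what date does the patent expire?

Filing date + 17 years → 9 April 2013.

April 9, 2013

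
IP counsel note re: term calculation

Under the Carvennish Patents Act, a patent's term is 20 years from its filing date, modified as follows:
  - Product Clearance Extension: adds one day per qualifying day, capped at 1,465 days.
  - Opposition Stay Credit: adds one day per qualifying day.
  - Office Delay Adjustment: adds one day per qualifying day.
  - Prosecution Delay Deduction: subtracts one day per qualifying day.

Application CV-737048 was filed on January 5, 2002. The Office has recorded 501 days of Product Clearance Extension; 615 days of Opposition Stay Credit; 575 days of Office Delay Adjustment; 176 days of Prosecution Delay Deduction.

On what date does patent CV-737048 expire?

February 28, 2026

Base term: filing date + 20 years → 5 January 2022.
Product Clearance Extension: 501 days (within the 1465-day cap) → +501 days → 21 May 2023.
Opposition Stay Credit: +615 days → 25 January 2025.
Office Delay Adjustment: +575 days → 23 August 2026.
Prosecution Delay Deduction: −176 days → 28 February 2026.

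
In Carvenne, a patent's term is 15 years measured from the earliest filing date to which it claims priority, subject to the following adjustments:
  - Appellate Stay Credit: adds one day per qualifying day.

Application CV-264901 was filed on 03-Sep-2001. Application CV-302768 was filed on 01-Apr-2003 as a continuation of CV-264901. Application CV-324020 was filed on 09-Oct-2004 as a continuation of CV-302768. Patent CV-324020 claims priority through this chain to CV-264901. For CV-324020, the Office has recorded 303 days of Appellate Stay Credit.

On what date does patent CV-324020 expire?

Earliest priority filing: 3 September 2001.
Base term: 3 September 2001 + 15 years → 3 September 2016.
Appellate Stay Credit: +303 days → 3 July 2017.

2017-07-03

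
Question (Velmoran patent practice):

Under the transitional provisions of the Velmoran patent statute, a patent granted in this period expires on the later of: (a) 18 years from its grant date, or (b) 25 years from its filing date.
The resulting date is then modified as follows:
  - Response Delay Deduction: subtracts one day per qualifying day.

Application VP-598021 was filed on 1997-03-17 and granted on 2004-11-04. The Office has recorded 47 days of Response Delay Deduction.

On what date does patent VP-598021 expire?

September 18, 2022

(a) grant + 18 years → 4 November 2022.
(b) filing + 25 years → 17 March 2022.
Later of the two: 4 November 2022.
Response Delay Deduction: −47 days → 18 September 2022.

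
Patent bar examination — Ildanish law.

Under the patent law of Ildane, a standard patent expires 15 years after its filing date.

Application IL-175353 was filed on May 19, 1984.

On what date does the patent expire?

Filing date + 15 years → 19 May 1999.

May 19, 1999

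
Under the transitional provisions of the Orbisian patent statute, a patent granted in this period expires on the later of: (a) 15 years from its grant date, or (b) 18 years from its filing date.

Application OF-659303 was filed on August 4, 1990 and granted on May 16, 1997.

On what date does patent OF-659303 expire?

2012-05-16

(a) grant + 15 years → 16 May 2012.
(b) filing + 18 years → 4 August 2008.
Later of the two: 16 May 2012.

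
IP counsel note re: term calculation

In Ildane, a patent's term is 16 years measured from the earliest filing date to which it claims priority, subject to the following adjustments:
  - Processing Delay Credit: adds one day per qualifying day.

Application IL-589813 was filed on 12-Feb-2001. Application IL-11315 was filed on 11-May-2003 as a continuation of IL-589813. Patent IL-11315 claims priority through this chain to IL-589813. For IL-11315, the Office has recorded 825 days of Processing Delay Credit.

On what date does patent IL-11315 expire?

2019-05-18

Earliest priority filing: 12 February 2001.
Base term: 12 February 2001 + 16 years → 12 February 2017.
Processing Delay Credit: +825 days → 18 May 2019.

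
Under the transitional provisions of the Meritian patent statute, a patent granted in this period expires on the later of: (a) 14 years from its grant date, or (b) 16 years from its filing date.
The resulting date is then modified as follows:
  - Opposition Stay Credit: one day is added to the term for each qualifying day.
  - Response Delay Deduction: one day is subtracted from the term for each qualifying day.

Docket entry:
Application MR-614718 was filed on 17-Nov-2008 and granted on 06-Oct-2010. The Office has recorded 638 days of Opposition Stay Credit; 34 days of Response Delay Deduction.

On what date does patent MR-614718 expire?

July 14, 2026

(a) grant + 14 years → 6 October 2024.
(b) filing + 16 years → 17 November 2024.
Later of the two: 17 November 2024.
Opposition Stay Credit: +638 days → 17 August 2026.
Response Delay Deduction: −34 days → 14 July 2026.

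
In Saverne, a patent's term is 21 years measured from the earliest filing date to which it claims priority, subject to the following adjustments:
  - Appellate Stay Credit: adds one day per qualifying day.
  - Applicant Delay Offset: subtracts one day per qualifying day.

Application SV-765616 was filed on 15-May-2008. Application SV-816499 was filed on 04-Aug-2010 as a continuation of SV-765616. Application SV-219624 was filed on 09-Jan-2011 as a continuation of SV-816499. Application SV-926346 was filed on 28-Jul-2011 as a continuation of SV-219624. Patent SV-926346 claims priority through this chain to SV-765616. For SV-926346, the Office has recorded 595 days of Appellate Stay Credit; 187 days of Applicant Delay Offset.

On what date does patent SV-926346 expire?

Earliest priority filing: 15 May 2008.
Base term: 15 May 2008 + 21 years → 15 May 2029.
Appellate Stay Credit: +595 days → 31 December 2030.
Applicant Delay Offset: −187 days → 27 June 2030.

2030-06-27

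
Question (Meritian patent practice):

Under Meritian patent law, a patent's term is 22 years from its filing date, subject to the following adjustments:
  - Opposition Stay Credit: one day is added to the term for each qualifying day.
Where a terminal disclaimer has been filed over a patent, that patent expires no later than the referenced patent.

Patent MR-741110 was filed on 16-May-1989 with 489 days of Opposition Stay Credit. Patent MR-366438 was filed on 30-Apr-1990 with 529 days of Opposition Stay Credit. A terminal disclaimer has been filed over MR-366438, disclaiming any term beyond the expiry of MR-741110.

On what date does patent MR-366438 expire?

Natural term of MR-366438:
  Base: filing + 22 years → 30 April 2012.
  Opposition Stay Credit: +529 days → 11 October 2013.
Expiry of referenced patent MR-741110:
  Base: filing + 22 years → 16 May 2011.
  Opposition Stay Credit: +489 days → 16 September 2012.
Terminal disclaimer: MR-366438 expires on the earlier of 11 October 2013 and 16 September 2012.

2012-09-16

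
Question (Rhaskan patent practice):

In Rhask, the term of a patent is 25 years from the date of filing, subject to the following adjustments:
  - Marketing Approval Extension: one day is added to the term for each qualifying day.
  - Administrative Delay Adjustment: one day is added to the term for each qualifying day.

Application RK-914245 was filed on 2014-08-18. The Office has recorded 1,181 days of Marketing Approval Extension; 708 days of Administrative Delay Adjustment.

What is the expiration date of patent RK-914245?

Base term: filing date + 25 years → 18 August 2039.
Marketing Approval Extension: +1181 days → 11 November 2042.
Administrative Delay Adjustment: +708 days → 19 October 2044.

October 19, 2044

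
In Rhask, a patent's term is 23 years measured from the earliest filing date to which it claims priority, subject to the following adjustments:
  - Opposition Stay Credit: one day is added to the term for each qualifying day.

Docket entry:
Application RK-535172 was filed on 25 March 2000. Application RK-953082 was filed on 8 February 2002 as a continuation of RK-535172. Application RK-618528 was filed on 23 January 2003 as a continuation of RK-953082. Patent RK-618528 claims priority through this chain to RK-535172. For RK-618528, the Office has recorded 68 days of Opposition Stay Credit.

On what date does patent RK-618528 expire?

Earliest priority filing: 25 March 2000.
Base term: 25 March 2000 + 23 years → 25 March 2023.
Opposition Stay Credit: +68 days → 1 June 2023.

June 1, 2023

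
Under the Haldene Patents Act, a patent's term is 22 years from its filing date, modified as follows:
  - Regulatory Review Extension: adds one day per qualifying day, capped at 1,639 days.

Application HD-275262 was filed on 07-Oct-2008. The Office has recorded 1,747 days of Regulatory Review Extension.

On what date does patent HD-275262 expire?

Base term: filing date + 22 years → 7 October 2030.
Regulatory Review Extension: 1747 days claimed exceeds the 1639-day cap, so +1639 days → 3 April 2035.

April 3, 2035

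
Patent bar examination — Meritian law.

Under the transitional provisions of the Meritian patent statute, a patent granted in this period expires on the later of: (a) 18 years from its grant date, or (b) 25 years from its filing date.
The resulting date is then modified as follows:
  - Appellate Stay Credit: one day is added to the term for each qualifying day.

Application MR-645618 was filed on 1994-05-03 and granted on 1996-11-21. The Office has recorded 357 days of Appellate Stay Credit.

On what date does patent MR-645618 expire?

(a) grant + 18 years → 21 November 2014.
(b) filing + 25 years → 3 May 2019.
Later of the two: 3 May 2019.
Appellate Stay Credit: +357 days → 24 April 2020.

April 24, 2020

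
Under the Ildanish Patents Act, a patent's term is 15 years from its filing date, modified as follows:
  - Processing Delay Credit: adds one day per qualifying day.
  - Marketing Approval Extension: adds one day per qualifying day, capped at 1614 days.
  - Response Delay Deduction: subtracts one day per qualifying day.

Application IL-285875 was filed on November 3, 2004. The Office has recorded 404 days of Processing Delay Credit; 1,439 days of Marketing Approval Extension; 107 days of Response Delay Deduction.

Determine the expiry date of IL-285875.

Base term: filing date + 15 years → 3 November 2019.
Processing Delay Credit: +404 days → 11 December 2020.
Marketing Approval Extension: 1439 days (within the 1614-day cap) → +1439 days → 19 November 2024.
Response Delay Deduction: −107 days → 4 August 2024.

August 4, 2024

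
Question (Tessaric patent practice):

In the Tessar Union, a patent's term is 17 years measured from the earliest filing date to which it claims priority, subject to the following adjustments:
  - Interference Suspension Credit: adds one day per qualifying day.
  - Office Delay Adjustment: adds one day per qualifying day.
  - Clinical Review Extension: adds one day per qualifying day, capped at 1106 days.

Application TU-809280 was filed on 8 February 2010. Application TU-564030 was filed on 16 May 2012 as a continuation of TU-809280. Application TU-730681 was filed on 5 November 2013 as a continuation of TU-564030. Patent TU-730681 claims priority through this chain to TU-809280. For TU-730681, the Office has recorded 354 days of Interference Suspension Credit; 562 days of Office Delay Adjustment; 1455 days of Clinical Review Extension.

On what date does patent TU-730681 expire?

August 22, 2032

Earliest priority filing: 8 February 2010.
Base term: 8 February 2010 + 17 years → 8 February 2027.
Interference Suspension Credit: +354 days → 28 January 2028.
Office Delay Adjustment: +562 days → 12 August 2029.
Clinical Review Extension: 1455 days claimed exceeds the 1106-day cap, so +1106 days → 22 August 2032.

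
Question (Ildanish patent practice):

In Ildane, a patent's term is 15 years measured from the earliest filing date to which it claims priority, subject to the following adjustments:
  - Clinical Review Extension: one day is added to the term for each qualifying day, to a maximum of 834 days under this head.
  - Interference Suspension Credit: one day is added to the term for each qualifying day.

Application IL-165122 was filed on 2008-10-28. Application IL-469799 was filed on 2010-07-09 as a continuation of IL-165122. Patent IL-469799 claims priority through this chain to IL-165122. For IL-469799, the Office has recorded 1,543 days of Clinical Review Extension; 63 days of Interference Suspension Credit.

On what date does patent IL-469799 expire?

April 12, 2026

Earliest priority filing: 28 October 2008.
Base term: 28 October 2008 + 15 years → 28 October 2023.
Clinical Review Extension: 1543 days claimed exceeds the 834-day cap, so +834 days → 8 February 2026.
Interference Suspension Credit: +63 days → 12 April 2026.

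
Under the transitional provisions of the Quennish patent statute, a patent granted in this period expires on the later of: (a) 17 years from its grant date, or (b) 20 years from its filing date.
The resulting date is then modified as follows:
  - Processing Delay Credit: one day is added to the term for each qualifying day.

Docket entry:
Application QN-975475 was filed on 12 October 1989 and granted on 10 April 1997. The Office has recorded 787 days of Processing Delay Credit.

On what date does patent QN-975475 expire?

June 5, 2016

(a) grant + 17 years → 10 April 2014.
(b) filing + 20 years → 12 October 2009.
Later of the two: 10 April 2014.
Processing Delay Credit: +787 days → 5 June 2016.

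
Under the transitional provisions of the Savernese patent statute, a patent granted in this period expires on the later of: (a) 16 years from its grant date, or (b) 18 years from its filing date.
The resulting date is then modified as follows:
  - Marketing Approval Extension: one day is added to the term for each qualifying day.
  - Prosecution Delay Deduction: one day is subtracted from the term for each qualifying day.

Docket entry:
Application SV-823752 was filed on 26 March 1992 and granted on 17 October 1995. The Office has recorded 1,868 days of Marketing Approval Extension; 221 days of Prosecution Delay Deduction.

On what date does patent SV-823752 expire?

April 20, 2016

(a) grant + 16 years → 17 October 2011.
(b) filing + 18 years → 26 March 2010.
Later of the two: 17 October 2011.
Marketing Approval Extension: +1868 days → 27 November 2016.
Prosecution Delay Deduction: −221 days → 20 April 2016.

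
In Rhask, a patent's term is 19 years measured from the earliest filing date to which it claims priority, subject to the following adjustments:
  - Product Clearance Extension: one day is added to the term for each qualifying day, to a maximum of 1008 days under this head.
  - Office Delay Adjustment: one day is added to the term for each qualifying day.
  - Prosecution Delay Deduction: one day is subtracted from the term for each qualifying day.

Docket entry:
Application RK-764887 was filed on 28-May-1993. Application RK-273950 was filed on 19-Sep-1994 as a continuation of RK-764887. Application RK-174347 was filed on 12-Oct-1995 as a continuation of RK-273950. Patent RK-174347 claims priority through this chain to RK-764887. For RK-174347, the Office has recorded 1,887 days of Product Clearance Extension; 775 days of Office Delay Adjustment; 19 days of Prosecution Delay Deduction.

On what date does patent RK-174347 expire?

March 27, 2017

Earliest priority filing: 28 May 1993.
Base term: 28 May 1993 + 19 years → 28 May 2012.
Product Clearance Extension: 1887 days claimed exceeds the 1008-day cap, so +1008 days → 2 March 2015.
Office Delay Adjustment: +775 days → 15 April 2017.
Prosecution Delay Deduction: −19 days → 27 March 2017.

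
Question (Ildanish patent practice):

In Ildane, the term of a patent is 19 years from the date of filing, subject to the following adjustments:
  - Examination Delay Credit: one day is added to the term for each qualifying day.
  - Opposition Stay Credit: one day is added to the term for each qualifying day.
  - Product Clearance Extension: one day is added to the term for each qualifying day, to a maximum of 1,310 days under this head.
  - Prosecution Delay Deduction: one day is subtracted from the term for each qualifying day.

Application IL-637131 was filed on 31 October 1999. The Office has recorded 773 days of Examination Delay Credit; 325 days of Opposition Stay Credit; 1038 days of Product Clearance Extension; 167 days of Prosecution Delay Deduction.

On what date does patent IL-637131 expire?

2024-03-22

Base term: filing date + 19 years → 31 October 2018.
Examination Delay Credit: +773 days → 12 December 2020.
Opposition Stay Credit: +325 days → 2 November 2021.
Product Clearance Extension: 1038 days (within the 1310-day cap) → +1038 days → 5 September 2024.
Prosecution Delay Deduction: −167 days → 22 March 2024.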